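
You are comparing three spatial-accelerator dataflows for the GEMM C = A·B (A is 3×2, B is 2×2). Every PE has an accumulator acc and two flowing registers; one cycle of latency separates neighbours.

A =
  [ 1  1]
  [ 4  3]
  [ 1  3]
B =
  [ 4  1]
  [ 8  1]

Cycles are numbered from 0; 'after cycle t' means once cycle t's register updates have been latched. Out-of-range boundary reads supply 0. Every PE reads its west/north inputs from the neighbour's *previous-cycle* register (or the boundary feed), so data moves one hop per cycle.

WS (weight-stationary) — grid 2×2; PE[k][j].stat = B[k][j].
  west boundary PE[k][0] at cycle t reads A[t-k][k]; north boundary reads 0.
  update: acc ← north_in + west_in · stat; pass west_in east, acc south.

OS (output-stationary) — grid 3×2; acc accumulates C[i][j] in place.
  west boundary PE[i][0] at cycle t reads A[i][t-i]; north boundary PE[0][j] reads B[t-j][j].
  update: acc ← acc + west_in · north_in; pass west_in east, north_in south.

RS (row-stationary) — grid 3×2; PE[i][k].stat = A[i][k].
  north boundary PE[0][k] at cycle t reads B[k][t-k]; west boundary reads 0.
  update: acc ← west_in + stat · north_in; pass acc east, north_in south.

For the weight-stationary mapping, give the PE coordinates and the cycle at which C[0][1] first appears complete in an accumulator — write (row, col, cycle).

(row, col, cycle) = (1, 1, 2)

WS — PE[1][1] is where C[0][1] collects:
  after 0 — PE[1][1] acc=0, pass-E 0, pass-S 0
  after 1 — PE[1][1] acc=0, pass-E 0, pass-S 0
  after 2 — PE[1][1] acc=2, pass-E 1, pass-S 2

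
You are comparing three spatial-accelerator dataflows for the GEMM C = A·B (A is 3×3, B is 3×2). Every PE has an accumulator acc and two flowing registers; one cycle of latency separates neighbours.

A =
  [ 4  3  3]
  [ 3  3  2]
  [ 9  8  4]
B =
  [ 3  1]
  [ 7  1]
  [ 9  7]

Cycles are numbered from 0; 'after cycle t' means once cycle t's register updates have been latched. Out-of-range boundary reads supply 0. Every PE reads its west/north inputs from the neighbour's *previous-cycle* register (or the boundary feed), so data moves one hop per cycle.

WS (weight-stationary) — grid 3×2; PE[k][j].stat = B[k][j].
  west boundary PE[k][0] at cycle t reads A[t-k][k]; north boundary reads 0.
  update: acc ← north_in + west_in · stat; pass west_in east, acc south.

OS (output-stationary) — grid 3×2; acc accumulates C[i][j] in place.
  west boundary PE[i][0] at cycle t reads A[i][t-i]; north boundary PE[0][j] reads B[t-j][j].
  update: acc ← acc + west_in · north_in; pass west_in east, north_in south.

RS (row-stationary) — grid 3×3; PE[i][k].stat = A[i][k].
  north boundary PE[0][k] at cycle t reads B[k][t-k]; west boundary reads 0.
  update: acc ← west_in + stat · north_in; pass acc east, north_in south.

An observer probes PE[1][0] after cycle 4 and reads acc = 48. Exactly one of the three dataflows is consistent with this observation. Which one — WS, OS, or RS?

dataflow = OS

— WS: 3×2; PE[1][0] trace:
  c0 r1c0: 0 / 0 / 0
  c1 r1c0: 33 / 3 / 33
  c2 r1c0: 30 / 3 / 30
  c3 r1c0: 83 / 8 / 83
  c4 r1c0: 0 / 0 / 0
— OS: 3×2; PE[1][0] trace:
  c0 r1c0: 0 / 0 / 0
  c1 r1c0: 9 / 3 / 3
  c2 r1c0: 30 / 3 / 7
  c3 r1c0: 48 / 2 / 9
  c4 r1c0: 48 / 0 / 0
— RS: 3×3; PE[1][0] trace:
  c0 r1c0: 0 / 0 / 0
  c1 r1c0: 9 / 9 / 3
  c2 r1c0: 3 / 3 / 1
  c3 r1c0: 0 / 0 / 0
  c4 r1c0: 0 / 0 / 0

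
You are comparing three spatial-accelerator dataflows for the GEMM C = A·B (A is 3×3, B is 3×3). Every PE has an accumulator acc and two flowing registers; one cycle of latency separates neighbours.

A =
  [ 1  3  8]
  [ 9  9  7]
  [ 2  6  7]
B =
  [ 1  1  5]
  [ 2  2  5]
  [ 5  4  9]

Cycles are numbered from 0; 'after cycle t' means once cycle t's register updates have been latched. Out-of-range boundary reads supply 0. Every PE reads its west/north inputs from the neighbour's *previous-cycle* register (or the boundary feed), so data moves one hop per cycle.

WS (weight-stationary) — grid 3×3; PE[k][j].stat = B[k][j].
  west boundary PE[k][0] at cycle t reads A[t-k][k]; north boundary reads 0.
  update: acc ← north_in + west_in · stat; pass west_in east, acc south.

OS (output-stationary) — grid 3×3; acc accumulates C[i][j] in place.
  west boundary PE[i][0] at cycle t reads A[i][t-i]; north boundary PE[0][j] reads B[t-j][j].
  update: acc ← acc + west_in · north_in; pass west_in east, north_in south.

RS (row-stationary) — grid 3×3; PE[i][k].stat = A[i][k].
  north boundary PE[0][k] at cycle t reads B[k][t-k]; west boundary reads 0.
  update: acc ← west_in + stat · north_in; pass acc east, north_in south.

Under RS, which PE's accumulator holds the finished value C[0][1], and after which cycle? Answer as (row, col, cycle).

RS — PE[0][2] is where C[0][1] collects:
  [0] (0,2) acc=0 (h:0 v:0)
  [1] (0,2) acc=0 (h:0 v:0)
  [2] (0,2) acc=47 (h:47 v:5)
  [3] (0,2) acc=39 (h:39 v:4)

(row, col, cycle) = (0, 2, 3)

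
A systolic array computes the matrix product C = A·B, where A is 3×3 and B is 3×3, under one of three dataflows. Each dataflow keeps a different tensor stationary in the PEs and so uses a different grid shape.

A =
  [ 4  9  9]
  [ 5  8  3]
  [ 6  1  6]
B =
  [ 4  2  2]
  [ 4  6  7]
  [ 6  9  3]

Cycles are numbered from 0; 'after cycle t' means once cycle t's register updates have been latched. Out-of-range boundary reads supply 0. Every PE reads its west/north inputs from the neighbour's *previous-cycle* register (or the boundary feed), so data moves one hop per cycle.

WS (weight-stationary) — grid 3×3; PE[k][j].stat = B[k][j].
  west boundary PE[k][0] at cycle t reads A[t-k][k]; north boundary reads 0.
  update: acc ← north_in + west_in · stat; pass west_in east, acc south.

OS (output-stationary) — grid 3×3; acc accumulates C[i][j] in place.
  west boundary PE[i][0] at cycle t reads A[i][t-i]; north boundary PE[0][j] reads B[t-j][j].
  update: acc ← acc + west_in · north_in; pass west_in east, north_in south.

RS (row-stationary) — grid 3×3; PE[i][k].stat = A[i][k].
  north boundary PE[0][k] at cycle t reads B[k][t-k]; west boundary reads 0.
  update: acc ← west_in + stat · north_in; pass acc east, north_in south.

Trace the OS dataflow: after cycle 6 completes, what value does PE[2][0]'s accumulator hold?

OS 3×3: PE[2][0] cycle-by-cycle (with neighbour feeds):
  after 0 — PE[1][0] acc=0, pass-E 0, pass-S 0
  after 0 — PE[2][0] acc=0, pass-E 0, pass-S 0
  after 1 — PE[1][0] acc=20, pass-E 5, pass-S 4
  after 1 — PE[2][0] acc=0, pass-E 0, pass-S 0
  after 2 — PE[1][0] acc=52, pass-E 8, pass-S 4
  after 2 — PE[2][0] acc=24, pass-E 6, pass-S 4
  after 3 — PE[1][0] acc=70, pass-E 3, pass-S 6
  after 3 — PE[2][0] acc=28, pass-E 1, pass-S 4
  after 4 — PE[1][0] acc=70, pass-E 0, pass-S 0
  after 4 — PE[2][0] acc=64, pass-E 6, pass-S 6
  after 5 — PE[1][0] acc=70, pass-E 0, pass-S 0
  after 5 — PE[2][0] acc=64, pass-E 0, pass-S 0
  after 6 — PE[1][0] acc=70, pass-E 0, pass-S 0
  after 6 — PE[2][0] acc=64, pass-E 0, pass-S 0

PE[2][0].acc = 64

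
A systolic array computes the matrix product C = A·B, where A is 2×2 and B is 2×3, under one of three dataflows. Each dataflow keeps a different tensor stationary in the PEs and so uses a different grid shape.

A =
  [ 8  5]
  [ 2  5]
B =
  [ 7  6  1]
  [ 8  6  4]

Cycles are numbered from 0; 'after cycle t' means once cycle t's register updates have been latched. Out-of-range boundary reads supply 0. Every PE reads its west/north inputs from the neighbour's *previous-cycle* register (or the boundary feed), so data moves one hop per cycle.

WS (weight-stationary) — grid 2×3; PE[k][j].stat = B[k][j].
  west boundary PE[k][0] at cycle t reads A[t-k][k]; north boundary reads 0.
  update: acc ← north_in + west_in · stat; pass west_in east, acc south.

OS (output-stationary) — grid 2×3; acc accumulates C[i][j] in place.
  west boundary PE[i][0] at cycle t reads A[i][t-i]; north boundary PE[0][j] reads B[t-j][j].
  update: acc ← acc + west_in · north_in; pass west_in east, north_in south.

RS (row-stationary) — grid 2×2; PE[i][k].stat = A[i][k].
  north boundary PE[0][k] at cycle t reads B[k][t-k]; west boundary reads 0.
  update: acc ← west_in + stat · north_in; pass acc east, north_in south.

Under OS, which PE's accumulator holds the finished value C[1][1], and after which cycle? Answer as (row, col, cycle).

(row, col, cycle) = (1, 1, 3)

Under OS, C[1][1] lands at PE[1][1]:
  @0  [1,1]  acc 0  |  →0  ↓0
  @1  [1,1]  acc 0  |  →0  ↓0
  @2  [1,1]  acc 12  |  →2  ↓6
  @3  [1,1]  acc 42  |  →5  ↓6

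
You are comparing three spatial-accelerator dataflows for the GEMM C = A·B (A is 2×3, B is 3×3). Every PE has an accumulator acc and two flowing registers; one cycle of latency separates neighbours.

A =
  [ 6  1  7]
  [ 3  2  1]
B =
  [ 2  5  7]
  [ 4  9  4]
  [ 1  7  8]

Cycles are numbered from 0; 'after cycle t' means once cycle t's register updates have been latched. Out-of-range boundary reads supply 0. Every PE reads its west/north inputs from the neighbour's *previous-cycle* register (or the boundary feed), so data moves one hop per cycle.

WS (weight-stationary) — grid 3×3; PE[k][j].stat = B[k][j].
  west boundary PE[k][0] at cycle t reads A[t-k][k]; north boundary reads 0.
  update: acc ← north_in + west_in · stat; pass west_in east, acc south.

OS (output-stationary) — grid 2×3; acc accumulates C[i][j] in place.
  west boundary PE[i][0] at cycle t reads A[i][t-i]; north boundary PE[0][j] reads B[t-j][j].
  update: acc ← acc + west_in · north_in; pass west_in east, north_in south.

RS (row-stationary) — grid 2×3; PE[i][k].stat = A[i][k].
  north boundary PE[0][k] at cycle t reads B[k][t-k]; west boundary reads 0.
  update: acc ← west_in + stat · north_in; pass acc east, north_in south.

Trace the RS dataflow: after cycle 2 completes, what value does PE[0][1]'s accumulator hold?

RS 2×3: PE[0][1] cycle-by-cycle (with neighbour feeds):
  step 0 · PE0,0: acc=12; fwd→12 fwd↓2
  step 0 · PE0,1: acc=0; fwd→0 fwd↓0
  step 1 · PE0,0: acc=30; fwd→30 fwd↓5
  step 1 · PE0,1: acc=16; fwd→16 fwd↓4
  step 2 · PE0,0: acc=42; fwd→42 fwd↓7
  step 2 · PE0,1: acc=39; fwd→39 fwd↓9

PE[0][1].acc = 39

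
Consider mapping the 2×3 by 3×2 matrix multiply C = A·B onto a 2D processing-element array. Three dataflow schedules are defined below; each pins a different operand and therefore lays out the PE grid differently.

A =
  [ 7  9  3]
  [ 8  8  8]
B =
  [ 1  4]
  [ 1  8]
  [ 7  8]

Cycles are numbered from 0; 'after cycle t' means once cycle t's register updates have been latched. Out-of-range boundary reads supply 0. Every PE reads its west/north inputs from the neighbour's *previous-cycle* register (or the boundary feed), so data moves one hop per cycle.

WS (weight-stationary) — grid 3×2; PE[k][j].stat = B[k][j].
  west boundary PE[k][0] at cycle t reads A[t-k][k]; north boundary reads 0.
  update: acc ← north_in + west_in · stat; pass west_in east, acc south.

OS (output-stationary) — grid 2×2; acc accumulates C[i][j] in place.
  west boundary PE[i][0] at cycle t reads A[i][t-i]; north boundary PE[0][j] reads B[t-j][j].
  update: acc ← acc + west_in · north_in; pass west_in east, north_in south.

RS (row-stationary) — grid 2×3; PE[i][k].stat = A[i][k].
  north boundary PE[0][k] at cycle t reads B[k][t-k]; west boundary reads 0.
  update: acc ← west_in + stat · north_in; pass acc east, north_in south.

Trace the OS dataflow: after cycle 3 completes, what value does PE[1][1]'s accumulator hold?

OS 2×2: PE[1][1] cycle-by-cycle (with neighbour feeds):
  0: (0,1).acc=0  regs=<0,0>
  0: (1,0).acc=0  regs=<0,0>
  0: (1,1).acc=0  regs=<0,0>
  1: (0,1).acc=28  regs=<7,4>
  1: (1,0).acc=8  regs=<8,1>
  1: (1,1).acc=0  regs=<0,0>
  2: (0,1).acc=100  regs=<9,8>
  2: (1,0).acc=16  regs=<8,1>
  2: (1,1).acc=32  regs=<8,4>
  3: (0,1).acc=124  regs=<3,8>
  3: (1,0).acc=72  regs=<8,7>
  3: (1,1).acc=96  regs=<8,8>

PE[1][1].acc = 96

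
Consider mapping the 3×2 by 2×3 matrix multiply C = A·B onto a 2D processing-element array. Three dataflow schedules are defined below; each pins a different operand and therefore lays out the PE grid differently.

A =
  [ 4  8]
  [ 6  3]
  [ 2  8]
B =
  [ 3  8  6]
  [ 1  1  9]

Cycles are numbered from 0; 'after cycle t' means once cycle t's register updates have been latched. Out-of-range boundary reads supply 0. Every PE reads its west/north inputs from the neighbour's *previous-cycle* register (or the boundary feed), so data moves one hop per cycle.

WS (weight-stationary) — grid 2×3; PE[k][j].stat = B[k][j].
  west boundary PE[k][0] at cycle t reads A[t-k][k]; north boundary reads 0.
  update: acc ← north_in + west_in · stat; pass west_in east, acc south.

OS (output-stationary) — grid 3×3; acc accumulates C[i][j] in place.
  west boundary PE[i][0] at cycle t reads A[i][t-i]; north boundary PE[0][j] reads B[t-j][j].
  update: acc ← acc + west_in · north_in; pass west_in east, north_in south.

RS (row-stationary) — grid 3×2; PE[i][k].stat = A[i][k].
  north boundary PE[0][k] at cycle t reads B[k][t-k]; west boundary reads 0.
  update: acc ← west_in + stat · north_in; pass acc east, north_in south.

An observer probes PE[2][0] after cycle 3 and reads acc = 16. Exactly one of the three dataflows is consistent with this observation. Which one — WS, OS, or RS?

— WS: 2×3 array has no PE[2][0].
OS (3×3 grid), PE[2][0]:
  c0 r2c0: 0 / 0 / 0
  c1 r2c0: 0 / 0 / 0
  c2 r2c0: 6 / 2 / 3
  c3 r2c0: 14 / 8 / 1
RS (3×2 grid), PE[2][0]:
  c0 r2c0: 0 / 0 / 0
  c1 r2c0: 0 / 0 / 0
  c2 r2c0: 6 / 6 / 3
  c3 r2c0: 16 / 16 / 8

dataflow = RS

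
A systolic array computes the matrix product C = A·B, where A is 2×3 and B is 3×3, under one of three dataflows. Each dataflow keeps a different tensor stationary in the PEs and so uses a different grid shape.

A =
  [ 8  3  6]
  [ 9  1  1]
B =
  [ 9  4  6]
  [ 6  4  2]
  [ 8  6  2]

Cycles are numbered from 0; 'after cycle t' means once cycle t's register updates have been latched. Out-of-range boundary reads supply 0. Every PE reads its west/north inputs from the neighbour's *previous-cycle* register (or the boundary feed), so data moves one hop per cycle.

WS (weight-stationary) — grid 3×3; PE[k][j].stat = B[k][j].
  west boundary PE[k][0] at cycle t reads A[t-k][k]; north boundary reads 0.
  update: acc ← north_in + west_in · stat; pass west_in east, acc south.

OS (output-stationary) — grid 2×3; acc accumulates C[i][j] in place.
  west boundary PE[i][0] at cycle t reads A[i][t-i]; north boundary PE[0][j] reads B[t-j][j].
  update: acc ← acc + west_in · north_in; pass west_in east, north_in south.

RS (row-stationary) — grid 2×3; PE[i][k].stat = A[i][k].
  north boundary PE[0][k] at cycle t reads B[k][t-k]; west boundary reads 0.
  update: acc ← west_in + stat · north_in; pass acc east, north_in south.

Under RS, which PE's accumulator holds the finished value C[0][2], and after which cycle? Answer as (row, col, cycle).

(row, col, cycle) = (0, 2, 4)

RS — PE[0][2] is where C[0][2] collects:
  0: (0,2).acc=0  regs=<0,0>
  1: (0,2).acc=0  regs=<0,0>
  2: (0,2).acc=138  regs=<138,8>
  3: (0,2).acc=80  regs=<80,6>
  4: (0,2).acc=66  regs=<66,2>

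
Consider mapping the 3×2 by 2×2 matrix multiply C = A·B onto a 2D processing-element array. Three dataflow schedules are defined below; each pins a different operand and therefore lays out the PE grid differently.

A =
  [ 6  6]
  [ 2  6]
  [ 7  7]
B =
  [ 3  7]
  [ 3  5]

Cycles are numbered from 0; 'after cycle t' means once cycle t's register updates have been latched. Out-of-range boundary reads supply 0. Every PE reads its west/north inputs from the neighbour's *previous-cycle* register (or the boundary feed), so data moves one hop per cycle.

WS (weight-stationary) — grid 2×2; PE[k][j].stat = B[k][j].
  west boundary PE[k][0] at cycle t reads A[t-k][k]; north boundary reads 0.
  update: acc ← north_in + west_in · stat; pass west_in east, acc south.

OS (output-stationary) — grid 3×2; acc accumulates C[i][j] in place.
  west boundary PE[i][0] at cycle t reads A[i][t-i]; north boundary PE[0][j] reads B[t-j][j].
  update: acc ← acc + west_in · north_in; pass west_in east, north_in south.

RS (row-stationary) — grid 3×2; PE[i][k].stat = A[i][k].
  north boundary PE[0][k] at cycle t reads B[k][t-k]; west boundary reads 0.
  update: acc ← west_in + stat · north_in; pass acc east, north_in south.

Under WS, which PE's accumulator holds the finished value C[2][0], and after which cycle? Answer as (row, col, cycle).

WS: C[2][0] accumulates in PE[1][0]:
  @0  [1,0]  acc 0  |  →0  ↓0
  @1  [1,0]  acc 36  |  →6  ↓36
  @2  [1,0]  acc 24  |  →6  ↓24
  @3  [1,0]  acc 42  |  →7  ↓42

(row, col, cycle) = (1, 0, 3)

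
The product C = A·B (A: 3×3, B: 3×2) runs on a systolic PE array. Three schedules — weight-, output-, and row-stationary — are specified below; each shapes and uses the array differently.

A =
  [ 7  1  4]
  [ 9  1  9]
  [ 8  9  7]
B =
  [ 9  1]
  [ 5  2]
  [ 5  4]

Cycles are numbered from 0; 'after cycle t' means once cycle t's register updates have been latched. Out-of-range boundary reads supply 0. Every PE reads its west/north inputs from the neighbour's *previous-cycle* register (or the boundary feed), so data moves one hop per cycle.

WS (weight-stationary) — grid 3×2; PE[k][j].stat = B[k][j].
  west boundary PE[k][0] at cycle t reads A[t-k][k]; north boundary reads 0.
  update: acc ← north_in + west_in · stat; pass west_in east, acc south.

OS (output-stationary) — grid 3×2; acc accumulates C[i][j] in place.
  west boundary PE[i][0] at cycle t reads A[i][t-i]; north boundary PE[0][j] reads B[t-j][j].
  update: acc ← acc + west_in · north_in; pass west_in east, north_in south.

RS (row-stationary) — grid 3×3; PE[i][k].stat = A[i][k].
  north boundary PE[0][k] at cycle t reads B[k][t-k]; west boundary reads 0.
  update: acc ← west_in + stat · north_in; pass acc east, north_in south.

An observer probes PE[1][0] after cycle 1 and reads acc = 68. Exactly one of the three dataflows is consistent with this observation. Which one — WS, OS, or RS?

dataflow = WS

WS (3×2 grid), PE[1][0]:
  step 0 · PE1,0: acc=0; fwd→0 fwd↓0
  step 1 · PE1,0: acc=68; fwd→1 fwd↓68
OS (3×2 grid), PE[1][0]:
  step 0 · PE1,0: acc=0; fwd→0 fwd↓0
  step 1 · PE1,0: acc=81; fwd→9 fwd↓9
RS (3×3 grid), PE[1][0]:
  step 0 · PE1,0: acc=0; fwd→0 fwd↓0
  step 1 · PE1,0: acc=81; fwd→81 fwd↓9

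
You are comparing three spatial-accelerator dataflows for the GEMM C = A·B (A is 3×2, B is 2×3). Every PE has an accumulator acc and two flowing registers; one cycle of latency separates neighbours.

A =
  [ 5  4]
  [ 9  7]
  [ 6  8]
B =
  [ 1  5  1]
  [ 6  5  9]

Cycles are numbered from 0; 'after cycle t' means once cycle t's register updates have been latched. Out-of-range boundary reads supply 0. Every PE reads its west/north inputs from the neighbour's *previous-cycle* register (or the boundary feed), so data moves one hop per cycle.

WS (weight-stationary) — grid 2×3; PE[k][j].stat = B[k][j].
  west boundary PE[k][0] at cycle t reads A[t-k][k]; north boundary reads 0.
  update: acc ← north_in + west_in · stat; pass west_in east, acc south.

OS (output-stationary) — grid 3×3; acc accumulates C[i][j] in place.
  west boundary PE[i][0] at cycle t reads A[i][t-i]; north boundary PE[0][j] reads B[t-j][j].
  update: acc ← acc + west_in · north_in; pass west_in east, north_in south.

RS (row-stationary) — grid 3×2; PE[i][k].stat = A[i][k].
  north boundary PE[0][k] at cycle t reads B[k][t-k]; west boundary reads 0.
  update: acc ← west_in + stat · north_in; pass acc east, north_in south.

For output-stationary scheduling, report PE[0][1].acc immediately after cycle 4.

OS (3×3). Following PE[0][1] plus its west/north inputs:
  step 0 · PE0,0: acc=5; fwd→5 fwd↓1
  step 0 · PE0,1: acc=0; fwd→0 fwd↓0
  step 1 · PE0,0: acc=29; fwd→4 fwd↓6
  step 1 · PE0,1: acc=25; fwd→5 fwd↓5
  step 2 · PE0,0: acc=29; fwd→0 fwd↓0
  step 2 · PE0,1: acc=45; fwd→4 fwd↓5
  step 3 · PE0,0: acc=29; fwd→0 fwd↓0
  step 3 · PE0,1: acc=45; fwd→0 fwd↓0
  step 4 · PE0,0: acc=29; fwd→0 fwd↓0
  step 4 · PE0,1: acc=45; fwd→0 fwd↓0

PE[0][1].acc = 45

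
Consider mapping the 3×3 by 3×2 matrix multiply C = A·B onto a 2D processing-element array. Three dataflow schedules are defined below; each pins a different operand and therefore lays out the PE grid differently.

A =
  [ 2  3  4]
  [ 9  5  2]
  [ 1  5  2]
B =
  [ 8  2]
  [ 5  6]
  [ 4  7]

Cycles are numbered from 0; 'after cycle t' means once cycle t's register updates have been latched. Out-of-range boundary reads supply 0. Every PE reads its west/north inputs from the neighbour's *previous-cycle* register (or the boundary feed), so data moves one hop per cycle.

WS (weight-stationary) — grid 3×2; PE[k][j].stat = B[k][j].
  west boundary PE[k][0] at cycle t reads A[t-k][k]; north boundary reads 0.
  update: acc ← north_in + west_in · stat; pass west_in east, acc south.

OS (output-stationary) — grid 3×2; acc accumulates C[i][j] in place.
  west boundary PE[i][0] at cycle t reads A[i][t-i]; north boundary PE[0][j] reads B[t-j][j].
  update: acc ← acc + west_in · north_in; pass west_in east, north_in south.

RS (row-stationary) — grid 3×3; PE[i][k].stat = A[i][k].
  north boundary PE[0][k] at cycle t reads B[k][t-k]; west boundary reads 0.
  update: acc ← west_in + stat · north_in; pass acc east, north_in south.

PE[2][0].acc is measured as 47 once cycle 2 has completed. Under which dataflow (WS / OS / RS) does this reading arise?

dataflow = WS

WS [3×2] PE[2][0] across cycles:
  [0] (2,0) acc=0 (h:0 v:0)
  [1] (2,0) acc=0 (h:0 v:0)
  [2] (2,0) acc=47 (h:4 v:47)
OS [3×2] PE[2][0] across cycles:
  [0] (2,0) acc=0 (h:0 v:0)
  [1] (2,0) acc=0 (h:0 v:0)
  [2] (2,0) acc=8 (h:1 v:8)
RS [3×3] PE[2][0] across cycles:
  [0] (2,0) acc=0 (h:0 v:0)
  [1] (2,0) acc=0 (h:0 v:0)
  [2] (2,0) acc=8 (h:8 v:8)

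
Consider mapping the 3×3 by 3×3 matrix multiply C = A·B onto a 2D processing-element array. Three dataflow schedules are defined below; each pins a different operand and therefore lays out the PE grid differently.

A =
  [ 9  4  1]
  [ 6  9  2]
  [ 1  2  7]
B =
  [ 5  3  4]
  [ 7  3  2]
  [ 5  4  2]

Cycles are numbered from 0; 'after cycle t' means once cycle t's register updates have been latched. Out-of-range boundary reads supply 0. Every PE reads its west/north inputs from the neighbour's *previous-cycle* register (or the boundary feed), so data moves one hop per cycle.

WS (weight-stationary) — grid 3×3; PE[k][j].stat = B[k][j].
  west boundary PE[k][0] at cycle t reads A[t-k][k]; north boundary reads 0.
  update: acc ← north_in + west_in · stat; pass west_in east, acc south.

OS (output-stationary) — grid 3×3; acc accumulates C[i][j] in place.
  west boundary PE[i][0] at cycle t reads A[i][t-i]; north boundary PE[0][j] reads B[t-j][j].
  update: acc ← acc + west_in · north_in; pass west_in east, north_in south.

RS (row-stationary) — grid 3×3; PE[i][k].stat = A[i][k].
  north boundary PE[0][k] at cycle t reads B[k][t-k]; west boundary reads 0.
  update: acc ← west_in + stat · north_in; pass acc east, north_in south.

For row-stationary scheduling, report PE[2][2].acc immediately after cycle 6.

PE[2][2].acc = 22

RS (3×3). Following PE[2][2] plus its west/north inputs:
  cycle 0: PE[1][2] → acc 0, east 0, south 0
  cycle 0: PE[2][1] → acc 0, east 0, south 0
  cycle 0: PE[2][2] → acc 0, east 0, south 0
  cycle 1: PE[1][2] → acc 0, east 0, south 0
  cycle 1: PE[2][1] → acc 0, east 0, south 0
  cycle 1: PE[2][2] → acc 0, east 0, south 0
  cycle 2: PE[1][2] → acc 0, east 0, south 0
  cycle 2: PE[2][1] → acc 0, east 0, south 0
  cycle 2: PE[2][2] → acc 0, east 0, south 0
  cycle 3: PE[1][2] → acc 103, east 103, south 5
  cycle 3: PE[2][1] → acc 19, east 19, south 7
  cycle 3: PE[2][2] → acc 0, east 0, south 0
  cycle 4: PE[1][2] → acc 53, east 53, south 4
  cycle 4: PE[2][1] → acc 9, east 9, south 3
  cycle 4: PE[2][2] → acc 54, east 54, south 5
  cycle 5: PE[1][2] → acc 46, east 46, south 2
  cycle 5: PE[2][1] → acc 8, east 8, south 2
  cycle 5: PE[2][2] → acc 37, east 37, south 4
  cycle 6: PE[1][2] → acc 0, east 0, south 0
  cycle 6: PE[2][1] → acc 0, east 0, south 0
  cycle 6: PE[2][2] → acc 22, east 22, south 2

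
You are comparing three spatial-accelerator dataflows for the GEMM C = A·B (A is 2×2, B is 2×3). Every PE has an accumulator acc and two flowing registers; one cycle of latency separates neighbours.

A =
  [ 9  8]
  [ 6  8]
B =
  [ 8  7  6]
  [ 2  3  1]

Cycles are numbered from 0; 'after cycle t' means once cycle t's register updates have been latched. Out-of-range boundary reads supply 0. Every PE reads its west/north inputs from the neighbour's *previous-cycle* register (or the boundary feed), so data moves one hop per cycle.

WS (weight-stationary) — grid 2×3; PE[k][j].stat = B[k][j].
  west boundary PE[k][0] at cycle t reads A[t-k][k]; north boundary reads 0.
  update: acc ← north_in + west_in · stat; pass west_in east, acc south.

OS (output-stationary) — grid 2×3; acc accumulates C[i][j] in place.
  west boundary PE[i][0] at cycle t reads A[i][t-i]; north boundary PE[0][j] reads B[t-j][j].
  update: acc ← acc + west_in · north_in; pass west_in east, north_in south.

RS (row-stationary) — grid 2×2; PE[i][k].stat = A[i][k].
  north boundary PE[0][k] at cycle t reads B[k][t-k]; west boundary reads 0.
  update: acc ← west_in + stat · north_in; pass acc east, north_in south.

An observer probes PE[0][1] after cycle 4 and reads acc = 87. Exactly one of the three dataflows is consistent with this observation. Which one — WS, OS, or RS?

dataflow = OS

WS (2×3 grid), PE[0][1]:
  @0  [0,1]  acc 0  |  →0  ↓0
  @1  [0,1]  acc 63  |  →9  ↓63
  @2  [0,1]  acc 42  |  →6  ↓42
  @3  [0,1]  acc 0  |  →0  ↓0
  @4  [0,1]  acc 0  |  →0  ↓0
OS (2×3 grid), PE[0][1]:
  @0  [0,1]  acc 0  |  →0  ↓0
  @1  [0,1]  acc 63  |  →9  ↓7
  @2  [0,1]  acc 87  |  →8  ↓3
  @3  [0,1]  acc 87  |  →0  ↓0
  @4  [0,1]  acc 87  |  →0  ↓0
RS (2×2 grid), PE[0][1]:
  @0  [0,1]  acc 0  |  →0  ↓0
  @1  [0,1]  acc 88  |  →88  ↓2
  @2  [0,1]  acc 87  |  →87  ↓3
  @3  [0,1]  acc 62  |  →62  ↓1
  @4  [0,1]  acc 0  |  →0  ↓0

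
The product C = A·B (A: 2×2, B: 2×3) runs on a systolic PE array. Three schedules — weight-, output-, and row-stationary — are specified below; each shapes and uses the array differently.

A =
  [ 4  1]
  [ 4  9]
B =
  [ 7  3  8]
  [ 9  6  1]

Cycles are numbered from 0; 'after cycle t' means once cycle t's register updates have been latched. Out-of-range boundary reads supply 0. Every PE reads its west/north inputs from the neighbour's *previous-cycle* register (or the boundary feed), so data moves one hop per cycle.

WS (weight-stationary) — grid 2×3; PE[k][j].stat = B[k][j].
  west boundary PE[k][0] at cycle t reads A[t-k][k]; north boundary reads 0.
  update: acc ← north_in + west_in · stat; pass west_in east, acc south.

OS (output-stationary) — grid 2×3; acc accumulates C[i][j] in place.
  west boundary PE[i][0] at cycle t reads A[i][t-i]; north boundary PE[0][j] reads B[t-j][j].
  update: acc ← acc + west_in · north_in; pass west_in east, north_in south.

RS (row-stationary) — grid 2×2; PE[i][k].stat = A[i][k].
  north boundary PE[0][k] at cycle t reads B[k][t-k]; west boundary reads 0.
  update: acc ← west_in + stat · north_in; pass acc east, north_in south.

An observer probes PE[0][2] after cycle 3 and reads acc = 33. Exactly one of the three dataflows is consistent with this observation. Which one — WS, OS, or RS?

dataflow = OS

— WS: 2×3; PE[0][2] trace:
  t=0 PE[0][2]: acc=0 h=0 v=0
  t=1 PE[0][2]: acc=0 h=0 v=0
  t=2 PE[0][2]: acc=32 h=4 v=32
  t=3 PE[0][2]: acc=32 h=4 v=32
— OS: 2×3; PE[0][2] trace:
  t=0 PE[0][2]: acc=0 h=0 v=0
  t=1 PE[0][2]: acc=0 h=0 v=0
  t=2 PE[0][2]: acc=32 h=4 v=8
  t=3 PE[0][2]: acc=33 h=1 v=1
RS: PE[0][2] is outside its 2×2 grid.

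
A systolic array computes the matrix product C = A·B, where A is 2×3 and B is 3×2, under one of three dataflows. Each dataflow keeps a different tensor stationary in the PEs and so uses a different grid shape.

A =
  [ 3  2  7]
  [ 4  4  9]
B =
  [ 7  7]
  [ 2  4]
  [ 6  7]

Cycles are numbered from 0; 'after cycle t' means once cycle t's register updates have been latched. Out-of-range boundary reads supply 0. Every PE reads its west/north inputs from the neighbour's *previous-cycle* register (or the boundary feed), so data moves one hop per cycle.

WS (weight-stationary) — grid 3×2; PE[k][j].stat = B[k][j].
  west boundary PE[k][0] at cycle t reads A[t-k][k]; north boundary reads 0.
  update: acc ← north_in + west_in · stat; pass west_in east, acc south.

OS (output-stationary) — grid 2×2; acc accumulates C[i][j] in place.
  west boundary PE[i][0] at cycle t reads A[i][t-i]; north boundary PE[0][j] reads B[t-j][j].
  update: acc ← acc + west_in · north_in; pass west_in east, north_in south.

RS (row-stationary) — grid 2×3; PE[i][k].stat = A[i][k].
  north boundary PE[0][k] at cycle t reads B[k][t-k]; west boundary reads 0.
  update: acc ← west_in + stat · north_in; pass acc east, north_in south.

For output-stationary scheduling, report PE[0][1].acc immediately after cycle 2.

PE[0][1].acc = 29

OS 2×2: PE[0][1] cycle-by-cycle (with neighbour feeds):
  @0  [0,0]  acc 21  |  →3  ↓7
  @0  [0,1]  acc 0  |  →0  ↓0
  @1  [0,0]  acc 25  |  →2  ↓2
  @1  [0,1]  acc 21  |  →3  ↓7
  @2  [0,0]  acc 67  |  →7  ↓6
  @2  [0,1]  acc 29  |  →2  ↓4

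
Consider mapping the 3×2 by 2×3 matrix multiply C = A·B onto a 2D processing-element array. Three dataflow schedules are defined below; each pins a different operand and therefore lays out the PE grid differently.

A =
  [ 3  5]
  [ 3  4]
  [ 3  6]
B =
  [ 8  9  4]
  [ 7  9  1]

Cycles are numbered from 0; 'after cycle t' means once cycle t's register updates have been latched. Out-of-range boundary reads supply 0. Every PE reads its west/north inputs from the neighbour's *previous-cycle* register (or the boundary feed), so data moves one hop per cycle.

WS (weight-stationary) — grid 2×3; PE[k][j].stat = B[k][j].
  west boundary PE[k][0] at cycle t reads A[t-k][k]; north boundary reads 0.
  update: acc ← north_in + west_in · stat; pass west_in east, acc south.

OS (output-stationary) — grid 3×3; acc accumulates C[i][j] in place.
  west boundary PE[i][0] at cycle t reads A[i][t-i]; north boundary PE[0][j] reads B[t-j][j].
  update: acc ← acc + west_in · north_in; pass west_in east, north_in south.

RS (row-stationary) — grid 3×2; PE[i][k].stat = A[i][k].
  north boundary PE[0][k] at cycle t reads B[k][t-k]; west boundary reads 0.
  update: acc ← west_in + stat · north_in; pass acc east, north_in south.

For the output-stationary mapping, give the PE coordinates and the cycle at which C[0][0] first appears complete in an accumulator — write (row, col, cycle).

(row, col, cycle) = (0, 0, 1)

OS — PE[0][0] is where C[0][0] collects:
  c0 r0c0: 24 / 3 / 8
  c1 r0c0: 59 / 5 / 7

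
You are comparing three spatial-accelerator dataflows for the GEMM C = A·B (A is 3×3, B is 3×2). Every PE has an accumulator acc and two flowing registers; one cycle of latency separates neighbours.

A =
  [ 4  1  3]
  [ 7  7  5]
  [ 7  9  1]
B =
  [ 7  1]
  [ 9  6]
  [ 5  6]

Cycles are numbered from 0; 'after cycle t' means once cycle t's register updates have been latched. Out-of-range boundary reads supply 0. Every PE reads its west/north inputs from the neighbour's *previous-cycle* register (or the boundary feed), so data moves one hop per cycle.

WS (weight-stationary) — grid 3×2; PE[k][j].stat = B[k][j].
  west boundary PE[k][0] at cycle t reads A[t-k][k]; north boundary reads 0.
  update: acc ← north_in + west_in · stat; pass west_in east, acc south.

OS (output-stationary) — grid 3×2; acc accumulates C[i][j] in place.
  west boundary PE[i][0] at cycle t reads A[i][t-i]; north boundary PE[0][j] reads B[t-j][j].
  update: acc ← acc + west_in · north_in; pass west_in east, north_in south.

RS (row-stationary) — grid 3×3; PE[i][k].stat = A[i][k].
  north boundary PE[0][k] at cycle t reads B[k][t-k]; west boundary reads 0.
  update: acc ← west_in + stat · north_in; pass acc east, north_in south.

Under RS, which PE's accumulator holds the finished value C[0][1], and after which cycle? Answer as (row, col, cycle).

(row, col, cycle) = (0, 2, 3)

Under RS, C[0][1] lands at PE[0][2]:
  t=0 PE[0][2]: acc=0 h=0 v=0
  t=1 PE[0][2]: acc=0 h=0 v=0
  t=2 PE[0][2]: acc=52 h=52 v=5
  t=3 PE[0][2]: acc=28 h=28 v=6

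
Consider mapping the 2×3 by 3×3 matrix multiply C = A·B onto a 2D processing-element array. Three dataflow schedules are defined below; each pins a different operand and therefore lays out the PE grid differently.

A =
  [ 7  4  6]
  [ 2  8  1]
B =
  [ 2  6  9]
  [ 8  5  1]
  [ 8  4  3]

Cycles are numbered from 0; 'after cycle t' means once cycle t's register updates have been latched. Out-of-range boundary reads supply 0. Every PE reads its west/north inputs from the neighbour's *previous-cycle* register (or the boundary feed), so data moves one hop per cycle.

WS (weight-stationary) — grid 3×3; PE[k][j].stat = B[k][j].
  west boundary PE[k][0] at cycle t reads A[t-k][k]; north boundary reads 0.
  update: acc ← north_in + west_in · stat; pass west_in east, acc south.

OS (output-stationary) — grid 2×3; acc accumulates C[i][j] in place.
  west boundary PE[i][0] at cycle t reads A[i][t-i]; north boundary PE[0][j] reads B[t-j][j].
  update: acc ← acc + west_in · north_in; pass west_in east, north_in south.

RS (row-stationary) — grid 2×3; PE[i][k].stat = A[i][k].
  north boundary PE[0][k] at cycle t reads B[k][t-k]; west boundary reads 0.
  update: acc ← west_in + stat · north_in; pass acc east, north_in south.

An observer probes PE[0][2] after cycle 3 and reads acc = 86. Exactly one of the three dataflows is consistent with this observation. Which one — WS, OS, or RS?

WS [3×3] PE[0][2] across cycles:
  step 0 · PE0,2: acc=0; fwd→0 fwd↓0
  step 1 · PE0,2: acc=0; fwd→0 fwd↓0
  step 2 · PE0,2: acc=63; fwd→7 fwd↓63
  step 3 · PE0,2: acc=18; fwd→2 fwd↓18
OS [2×3] PE[0][2] across cycles:
  step 0 · PE0,2: acc=0; fwd→0 fwd↓0
  step 1 · PE0,2: acc=0; fwd→0 fwd↓0
  step 2 · PE0,2: acc=63; fwd→7 fwd↓9
  step 3 · PE0,2: acc=67; fwd→4 fwd↓1
RS [2×3] PE[0][2] across cycles:
  step 0 · PE0,2: acc=0; fwd→0 fwd↓0
  step 1 · PE0,2: acc=0; fwd→0 fwd↓0
  step 2 · PE0,2: acc=94; fwd→94 fwd↓8
  step 3 · PE0,2: acc=86; fwd→86 fwd↓4

dataflow = RS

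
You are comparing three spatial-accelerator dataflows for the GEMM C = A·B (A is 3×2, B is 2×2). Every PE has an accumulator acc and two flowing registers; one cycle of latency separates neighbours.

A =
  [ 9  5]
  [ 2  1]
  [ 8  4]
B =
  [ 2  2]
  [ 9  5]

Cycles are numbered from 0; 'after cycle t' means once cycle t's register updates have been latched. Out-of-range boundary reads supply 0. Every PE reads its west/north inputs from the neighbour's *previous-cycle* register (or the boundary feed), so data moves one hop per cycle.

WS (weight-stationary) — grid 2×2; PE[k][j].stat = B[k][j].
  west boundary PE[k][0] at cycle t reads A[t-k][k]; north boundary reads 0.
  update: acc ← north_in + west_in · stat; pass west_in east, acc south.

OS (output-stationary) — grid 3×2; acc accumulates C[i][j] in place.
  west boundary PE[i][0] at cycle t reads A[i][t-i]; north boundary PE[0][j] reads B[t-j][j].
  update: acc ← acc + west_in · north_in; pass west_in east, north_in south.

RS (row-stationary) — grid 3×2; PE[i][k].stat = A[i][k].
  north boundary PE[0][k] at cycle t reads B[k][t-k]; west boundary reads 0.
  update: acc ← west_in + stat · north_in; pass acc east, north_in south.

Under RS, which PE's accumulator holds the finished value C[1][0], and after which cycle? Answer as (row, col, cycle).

RS: C[1][0] accumulates in PE[1][1]:
  c0 r1c1: 0 / 0 / 0
  c1 r1c1: 0 / 0 / 0
  c2 r1c1: 13 / 13 / 9

(row, col, cycle) = (1, 1, 2)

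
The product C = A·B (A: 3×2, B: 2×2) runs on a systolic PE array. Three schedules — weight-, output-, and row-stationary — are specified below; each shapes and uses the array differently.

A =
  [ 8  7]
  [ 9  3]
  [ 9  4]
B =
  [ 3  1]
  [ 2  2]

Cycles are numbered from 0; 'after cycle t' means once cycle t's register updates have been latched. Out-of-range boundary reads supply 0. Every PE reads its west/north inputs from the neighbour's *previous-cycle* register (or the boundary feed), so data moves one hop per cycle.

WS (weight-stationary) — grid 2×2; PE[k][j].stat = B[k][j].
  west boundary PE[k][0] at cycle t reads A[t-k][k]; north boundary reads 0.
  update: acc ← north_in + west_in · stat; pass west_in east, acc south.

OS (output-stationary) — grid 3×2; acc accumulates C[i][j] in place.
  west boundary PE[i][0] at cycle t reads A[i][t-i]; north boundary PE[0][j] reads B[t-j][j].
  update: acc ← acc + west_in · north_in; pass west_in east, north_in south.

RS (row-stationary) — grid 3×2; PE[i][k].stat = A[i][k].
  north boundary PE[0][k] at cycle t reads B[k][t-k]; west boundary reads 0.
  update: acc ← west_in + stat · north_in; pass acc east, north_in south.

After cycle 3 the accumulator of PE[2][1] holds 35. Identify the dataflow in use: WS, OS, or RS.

WS (2×2): PE[2][1] does not exist.
OS (3×2 grid), PE[2][1]:
  cycle 0: PE[2][1] → acc 0, east 0, south 0
  cycle 1: PE[2][1] → acc 0, east 0, south 0
  cycle 2: PE[2][1] → acc 0, east 0, south 0
  cycle 3: PE[2][1] → acc 9, east 9, south 1
RS (3×2 grid), PE[2][1]:
  cycle 0: PE[2][1] → acc 0, east 0, south 0
  cycle 1: PE[2][1] → acc 0, east 0, south 0
  cycle 2: PE[2][1] → acc 0, east 0, south 0
  cycle 3: PE[2][1] → acc 35, east 35, south 2

dataflow = RS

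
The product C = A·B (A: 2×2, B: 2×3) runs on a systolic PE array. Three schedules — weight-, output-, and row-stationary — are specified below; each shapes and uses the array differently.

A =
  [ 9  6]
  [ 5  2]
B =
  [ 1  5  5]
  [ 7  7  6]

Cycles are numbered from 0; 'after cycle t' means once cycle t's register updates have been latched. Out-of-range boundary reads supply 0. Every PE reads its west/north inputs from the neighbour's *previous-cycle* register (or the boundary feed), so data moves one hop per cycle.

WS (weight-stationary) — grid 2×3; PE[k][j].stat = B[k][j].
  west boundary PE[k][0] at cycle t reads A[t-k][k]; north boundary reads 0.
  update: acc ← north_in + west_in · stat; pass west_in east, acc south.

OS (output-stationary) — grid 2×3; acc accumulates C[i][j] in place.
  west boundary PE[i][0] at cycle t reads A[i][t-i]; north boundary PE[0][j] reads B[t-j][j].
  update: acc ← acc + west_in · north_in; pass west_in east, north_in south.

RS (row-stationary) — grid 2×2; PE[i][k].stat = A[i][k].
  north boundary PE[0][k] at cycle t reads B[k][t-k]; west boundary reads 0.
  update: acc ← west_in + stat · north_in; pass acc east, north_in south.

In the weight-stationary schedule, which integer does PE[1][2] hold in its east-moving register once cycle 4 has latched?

WS (2×3). Following PE[1][2] plus its west/north inputs:
  step 0 · PE0,2: acc=0; fwd→0 fwd↓0
  step 0 · PE1,1: acc=0; fwd→0 fwd↓0
  step 0 · PE1,2: acc=0; fwd→0 fwd↓0
  step 1 · PE0,2: acc=0; fwd→0 fwd↓0
  step 1 · PE1,1: acc=0; fwd→0 fwd↓0
  step 1 · PE1,2: acc=0; fwd→0 fwd↓0
  step 2 · PE0,2: acc=45; fwd→9 fwd↓45
  step 2 · PE1,1: acc=87; fwd→6 fwd↓87
  step 2 · PE1,2: acc=0; fwd→0 fwd↓0
  step 3 · PE0,2: acc=25; fwd→5 fwd↓25
  step 3 · PE1,1: acc=39; fwd→2 fwd↓39
  step 3 · PE1,2: acc=81; fwd→6 fwd↓81
  step 4 · PE0,2: acc=0; fwd→0 fwd↓0
  step 4 · PE1,1: acc=0; fwd→0 fwd↓0
  step 4 · PE1,2: acc=37; fwd→2 fwd↓37

register = 2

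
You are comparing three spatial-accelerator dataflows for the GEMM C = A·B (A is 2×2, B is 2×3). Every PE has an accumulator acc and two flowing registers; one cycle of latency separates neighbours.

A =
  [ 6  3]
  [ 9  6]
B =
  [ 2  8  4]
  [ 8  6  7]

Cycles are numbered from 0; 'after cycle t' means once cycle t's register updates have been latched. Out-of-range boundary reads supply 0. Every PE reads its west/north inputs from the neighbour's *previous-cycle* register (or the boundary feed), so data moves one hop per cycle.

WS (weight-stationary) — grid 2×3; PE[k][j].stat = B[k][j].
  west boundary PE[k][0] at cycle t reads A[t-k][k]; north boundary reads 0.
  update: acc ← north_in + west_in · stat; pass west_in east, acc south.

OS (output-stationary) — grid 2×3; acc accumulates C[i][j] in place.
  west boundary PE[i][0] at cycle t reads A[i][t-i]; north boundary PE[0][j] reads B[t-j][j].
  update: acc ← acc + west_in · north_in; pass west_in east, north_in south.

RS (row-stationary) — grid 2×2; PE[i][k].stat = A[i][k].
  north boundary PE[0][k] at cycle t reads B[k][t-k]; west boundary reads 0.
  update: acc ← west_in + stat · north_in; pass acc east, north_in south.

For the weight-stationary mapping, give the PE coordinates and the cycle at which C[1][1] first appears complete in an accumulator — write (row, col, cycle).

(row, col, cycle) = (1, 1, 3)

Under WS, C[1][1] lands at PE[1][1]:
  [0] (1,1) acc=0 (h:0 v:0)
  [1] (1,1) acc=0 (h:0 v:0)
  [2] (1,1) acc=66 (h:3 v:66)
  [3] (1,1) acc=108 (h:6 v:108)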